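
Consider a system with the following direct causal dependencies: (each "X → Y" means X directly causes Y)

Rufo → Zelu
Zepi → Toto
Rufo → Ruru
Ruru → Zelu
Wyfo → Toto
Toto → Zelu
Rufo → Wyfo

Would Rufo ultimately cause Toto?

Yes

There is a causal chain: Rufo → Wyfo → Toto.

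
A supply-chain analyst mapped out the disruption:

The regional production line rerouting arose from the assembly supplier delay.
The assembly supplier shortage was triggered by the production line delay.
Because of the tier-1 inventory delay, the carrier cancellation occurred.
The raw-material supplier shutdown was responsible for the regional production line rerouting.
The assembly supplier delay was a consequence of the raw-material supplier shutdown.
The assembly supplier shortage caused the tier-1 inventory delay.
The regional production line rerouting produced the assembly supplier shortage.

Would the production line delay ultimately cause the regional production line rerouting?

No

The production line delay leads to the assembly supplier shortage, the tier-1 inventory delay, the carrier cancellation; the regional production line rerouting is not among them.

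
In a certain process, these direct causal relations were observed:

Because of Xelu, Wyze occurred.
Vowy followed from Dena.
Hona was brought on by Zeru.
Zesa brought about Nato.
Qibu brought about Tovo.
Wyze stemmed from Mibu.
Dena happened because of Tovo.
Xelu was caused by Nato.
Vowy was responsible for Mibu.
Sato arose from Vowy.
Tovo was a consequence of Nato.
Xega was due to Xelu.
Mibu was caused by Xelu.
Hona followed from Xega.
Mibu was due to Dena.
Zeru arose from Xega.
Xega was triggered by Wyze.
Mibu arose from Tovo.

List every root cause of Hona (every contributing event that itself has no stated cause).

Tracing upstream from Hona: Hona ← Xega ← Xelu ← Nato ← Zesa.
A separate upstream branch: Hona ← Xega ← Wyze ← Mibu ← Tovo ← Qibu.
Each of those chain origins has no stated cause.

Qibu, Zesa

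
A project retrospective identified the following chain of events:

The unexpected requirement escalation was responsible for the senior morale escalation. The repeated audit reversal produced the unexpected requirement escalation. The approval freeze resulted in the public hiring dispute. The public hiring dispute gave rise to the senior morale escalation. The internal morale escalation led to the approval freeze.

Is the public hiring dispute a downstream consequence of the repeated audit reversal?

No

The repeated audit reversal leads to the unexpected requirement escalation, the senior morale escalation; the public hiring dispute is not among them.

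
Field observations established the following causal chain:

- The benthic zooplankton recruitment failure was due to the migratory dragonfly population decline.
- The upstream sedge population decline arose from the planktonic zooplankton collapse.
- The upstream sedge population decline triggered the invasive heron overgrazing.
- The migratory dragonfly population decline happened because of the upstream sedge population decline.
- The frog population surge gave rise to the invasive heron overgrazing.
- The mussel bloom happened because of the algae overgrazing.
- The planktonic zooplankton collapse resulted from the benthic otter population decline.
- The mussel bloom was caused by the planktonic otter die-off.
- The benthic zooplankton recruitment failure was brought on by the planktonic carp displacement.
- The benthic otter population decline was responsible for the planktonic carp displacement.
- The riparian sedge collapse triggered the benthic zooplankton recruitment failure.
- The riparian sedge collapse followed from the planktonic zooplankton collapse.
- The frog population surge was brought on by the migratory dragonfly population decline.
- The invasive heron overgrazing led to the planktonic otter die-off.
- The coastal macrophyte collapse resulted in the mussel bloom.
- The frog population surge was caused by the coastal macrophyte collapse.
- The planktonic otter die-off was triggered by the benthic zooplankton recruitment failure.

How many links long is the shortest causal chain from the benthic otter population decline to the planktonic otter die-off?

3

Shortest chain: the benthic otter population decline → the planktonic carp displacement → the benthic zooplankton recruitment failure → the planktonic otter die-off.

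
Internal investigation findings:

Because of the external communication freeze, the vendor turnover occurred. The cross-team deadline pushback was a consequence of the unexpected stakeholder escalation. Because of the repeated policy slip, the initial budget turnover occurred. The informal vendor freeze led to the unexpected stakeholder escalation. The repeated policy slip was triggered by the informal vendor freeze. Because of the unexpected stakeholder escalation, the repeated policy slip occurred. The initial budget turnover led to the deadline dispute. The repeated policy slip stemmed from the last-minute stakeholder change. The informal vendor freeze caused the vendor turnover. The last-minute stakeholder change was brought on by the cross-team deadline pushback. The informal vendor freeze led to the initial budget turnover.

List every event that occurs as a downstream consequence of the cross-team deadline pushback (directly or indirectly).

the deadline dispute, the initial budget turnover, the last-minute stakeholder change, the repeated policy slip

Direct effects: the last-minute stakeholder change.
2 steps out: the repeated policy slip.
3 steps out: the initial budget turnover.
4 steps out: the deadline dispute.
Not reachable from it: the informal vendor freeze, the unexpected stakeholder escalation, the external communication freeze, the vendor turnover.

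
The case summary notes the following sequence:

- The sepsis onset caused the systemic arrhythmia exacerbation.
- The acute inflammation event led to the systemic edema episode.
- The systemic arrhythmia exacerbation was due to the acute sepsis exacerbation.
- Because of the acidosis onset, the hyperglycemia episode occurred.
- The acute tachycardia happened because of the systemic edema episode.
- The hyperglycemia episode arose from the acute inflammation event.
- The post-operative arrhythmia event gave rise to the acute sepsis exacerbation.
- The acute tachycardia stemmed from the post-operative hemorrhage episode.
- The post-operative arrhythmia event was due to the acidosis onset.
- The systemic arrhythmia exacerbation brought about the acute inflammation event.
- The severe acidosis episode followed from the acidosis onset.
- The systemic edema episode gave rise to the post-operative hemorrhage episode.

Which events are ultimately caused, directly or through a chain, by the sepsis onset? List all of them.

the acute inflammation event, the acute tachycardia, the hyperglycemia episode, the post-operative hemorrhage episode, the systemic arrhythmia exacerbation, the systemic edema episode

Direct effects: the systemic arrhythmia exacerbation.
2 steps out: the acute inflammation event.
3 steps out: the hyperglycemia episode, the systemic edema episode.
4 steps out: the post-operative hemorrhage episode, the acute tachycardia.
Not reachable from it: the acidosis onset, the severe acidosis episode, the post-operative arrhythmia event, the acute sepsis exacerbation.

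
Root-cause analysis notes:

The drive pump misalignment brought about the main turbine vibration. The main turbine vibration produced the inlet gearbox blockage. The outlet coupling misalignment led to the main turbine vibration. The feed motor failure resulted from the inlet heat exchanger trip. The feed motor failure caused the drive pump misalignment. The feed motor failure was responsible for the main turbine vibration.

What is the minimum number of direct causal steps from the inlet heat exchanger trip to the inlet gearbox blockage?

3

Shortest chain: the inlet heat exchanger trip → the feed motor failure → the main turbine vibration → the inlet gearbox blockage.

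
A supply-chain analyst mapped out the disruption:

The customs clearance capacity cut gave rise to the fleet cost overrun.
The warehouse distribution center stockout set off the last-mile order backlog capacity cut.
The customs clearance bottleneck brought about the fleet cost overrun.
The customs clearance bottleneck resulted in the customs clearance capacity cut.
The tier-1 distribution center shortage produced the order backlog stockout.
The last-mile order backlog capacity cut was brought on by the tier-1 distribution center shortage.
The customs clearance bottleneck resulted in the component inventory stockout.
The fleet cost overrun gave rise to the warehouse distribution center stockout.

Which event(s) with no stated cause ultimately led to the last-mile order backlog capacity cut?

Tracing upstream from the last-mile order backlog capacity cut: the last-mile order backlog capacity cut ← the warehouse distribution center stockout ← the fleet cost overrun ← the customs clearance bottleneck.
A separate upstream branch: the last-mile order backlog capacity cut ← the tier-1 distribution center shortage.
Each of those chain origins has no stated cause.

the customs clearance bottleneck, the tier-1 distribution center shortage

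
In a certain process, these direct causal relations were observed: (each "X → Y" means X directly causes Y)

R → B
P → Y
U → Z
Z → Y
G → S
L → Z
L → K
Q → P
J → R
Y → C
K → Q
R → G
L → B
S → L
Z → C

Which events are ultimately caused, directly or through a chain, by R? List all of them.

Direct effects: G, B.
2 steps out: S.
3 steps out: L.
4 steps out: K, Z.
5 steps out: Q, Y, C.
6 steps out: P.
Not reachable from it: J, U.

B, C, G, K, L, P, Q, S, Y, Z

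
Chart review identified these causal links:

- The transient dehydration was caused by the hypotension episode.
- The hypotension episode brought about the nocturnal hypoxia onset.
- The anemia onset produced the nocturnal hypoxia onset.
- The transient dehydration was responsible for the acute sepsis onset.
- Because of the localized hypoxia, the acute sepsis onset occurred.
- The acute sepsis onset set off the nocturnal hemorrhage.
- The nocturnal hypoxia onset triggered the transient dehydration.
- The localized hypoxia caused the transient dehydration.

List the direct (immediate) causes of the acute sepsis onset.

the localized hypoxia, the transient dehydration

Upstream contributors include the hypotension episode, the anemia onset, the nocturnal hypoxia onset, but only the localized hypoxia, the transient dehydration feed directly into the acute sepsis onset.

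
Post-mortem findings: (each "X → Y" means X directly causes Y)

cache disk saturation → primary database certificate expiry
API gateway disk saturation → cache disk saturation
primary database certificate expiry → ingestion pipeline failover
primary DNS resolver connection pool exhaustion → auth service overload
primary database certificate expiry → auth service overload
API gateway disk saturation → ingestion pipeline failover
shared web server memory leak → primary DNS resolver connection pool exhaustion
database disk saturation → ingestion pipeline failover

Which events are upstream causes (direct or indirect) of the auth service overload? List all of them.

the API gateway disk saturation, the cache disk saturation, the primary DNS resolver connection pool exhaustion, the primary database certificate expiry, the shared web server memory leak

Immediate causes of the auth service overload: the primary DNS resolver connection pool exhaustion, the primary database certificate expiry.
Further upstream: the shared web server memory leak, the API gateway disk saturation, the cache disk saturation.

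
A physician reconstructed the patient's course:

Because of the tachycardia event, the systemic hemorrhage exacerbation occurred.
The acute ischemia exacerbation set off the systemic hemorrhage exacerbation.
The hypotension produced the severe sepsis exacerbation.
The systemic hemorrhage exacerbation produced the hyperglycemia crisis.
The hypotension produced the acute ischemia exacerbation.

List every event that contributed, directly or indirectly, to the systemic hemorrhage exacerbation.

the acute ischemia exacerbation, the hypotension, the tachycardia event

Immediate causes of the systemic hemorrhage exacerbation: the acute ischemia exacerbation, the tachycardia event.
Further upstream: the hypotension.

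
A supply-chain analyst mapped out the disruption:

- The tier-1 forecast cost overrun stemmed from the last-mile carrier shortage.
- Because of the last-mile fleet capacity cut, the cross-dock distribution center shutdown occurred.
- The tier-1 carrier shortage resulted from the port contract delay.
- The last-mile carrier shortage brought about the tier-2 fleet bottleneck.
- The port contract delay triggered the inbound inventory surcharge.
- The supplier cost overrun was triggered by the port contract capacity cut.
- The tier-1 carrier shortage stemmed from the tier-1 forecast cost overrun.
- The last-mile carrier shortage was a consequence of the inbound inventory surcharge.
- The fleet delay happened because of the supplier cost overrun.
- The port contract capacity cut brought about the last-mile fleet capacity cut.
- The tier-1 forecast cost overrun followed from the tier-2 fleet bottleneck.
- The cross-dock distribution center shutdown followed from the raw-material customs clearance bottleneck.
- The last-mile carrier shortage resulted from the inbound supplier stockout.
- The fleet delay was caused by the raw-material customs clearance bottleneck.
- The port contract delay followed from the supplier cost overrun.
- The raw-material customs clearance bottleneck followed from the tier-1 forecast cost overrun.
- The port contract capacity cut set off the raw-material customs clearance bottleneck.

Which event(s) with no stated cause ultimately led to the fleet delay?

Tracing upstream from the fleet delay: the fleet delay ← the supplier cost overrun ← the port contract capacity cut.
A separate upstream branch: the fleet delay ← the raw-material customs clearance bottleneck ← the tier-1 forecast cost overrun ← the last-mile carrier shortage ← the inbound supplier stockout.
Each of those chain origins has no stated cause.

the inbound supplier stockout, the port contract capacity cut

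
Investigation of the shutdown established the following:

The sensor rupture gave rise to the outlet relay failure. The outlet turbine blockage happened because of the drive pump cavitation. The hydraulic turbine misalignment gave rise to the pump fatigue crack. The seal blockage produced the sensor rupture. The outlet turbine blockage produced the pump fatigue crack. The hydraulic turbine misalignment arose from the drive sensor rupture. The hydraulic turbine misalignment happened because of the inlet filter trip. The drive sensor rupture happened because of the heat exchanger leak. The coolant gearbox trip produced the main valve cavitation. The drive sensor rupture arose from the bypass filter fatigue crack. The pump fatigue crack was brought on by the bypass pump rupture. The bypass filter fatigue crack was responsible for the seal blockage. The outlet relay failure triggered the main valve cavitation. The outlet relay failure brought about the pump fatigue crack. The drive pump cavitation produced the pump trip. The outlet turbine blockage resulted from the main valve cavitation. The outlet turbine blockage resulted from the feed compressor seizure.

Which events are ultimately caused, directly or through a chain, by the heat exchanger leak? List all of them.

the drive sensor rupture, the hydraulic turbine misalignment, the pump fatigue crack

Direct effects: the drive sensor rupture.
2 steps out: the hydraulic turbine misalignment.
3 steps out: the pump fatigue crack.
Not reachable from it: the drive pump cavitation, the bypass pump rupture, the bypass filter fatigue crack, the seal blockage, the sensor rupture, the outlet relay failure, the coolant gearbox trip, the feed compressor seizure, the pump trip, the main valve cavitation, the inlet filter trip, the outlet turbine blockage.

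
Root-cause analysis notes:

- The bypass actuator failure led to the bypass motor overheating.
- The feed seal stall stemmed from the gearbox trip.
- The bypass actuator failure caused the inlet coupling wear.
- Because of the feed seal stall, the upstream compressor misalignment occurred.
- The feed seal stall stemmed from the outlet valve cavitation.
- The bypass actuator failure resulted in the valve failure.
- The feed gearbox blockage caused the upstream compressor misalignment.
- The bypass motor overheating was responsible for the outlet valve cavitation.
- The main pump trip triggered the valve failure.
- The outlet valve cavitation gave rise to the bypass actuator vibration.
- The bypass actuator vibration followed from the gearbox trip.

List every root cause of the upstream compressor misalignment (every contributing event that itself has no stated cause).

the bypass actuator failure, the feed gearbox blockage, the gearbox trip

Tracing upstream from the upstream compressor misalignment: the upstream compressor misalignment ← the feed seal stall ← the outlet valve cavitation ← the bypass motor overheating ← the bypass actuator failure.
A separate upstream branch: the upstream compressor misalignment ← the feed seal stall ← the gearbox trip.
A separate upstream branch: the upstream compressor misalignment ← the feed gearbox blockage.
Each of those chain origins has no stated cause.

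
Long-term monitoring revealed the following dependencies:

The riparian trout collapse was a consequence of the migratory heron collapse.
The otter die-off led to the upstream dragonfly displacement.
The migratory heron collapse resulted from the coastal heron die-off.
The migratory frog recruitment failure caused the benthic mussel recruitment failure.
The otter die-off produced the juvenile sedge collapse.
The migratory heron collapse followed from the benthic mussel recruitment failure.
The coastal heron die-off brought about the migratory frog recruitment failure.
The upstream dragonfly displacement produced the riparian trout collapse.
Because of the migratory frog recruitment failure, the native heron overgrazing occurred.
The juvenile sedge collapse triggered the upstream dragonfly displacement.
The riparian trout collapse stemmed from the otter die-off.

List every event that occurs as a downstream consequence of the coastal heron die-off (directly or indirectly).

the benthic mussel recruitment failure, the migratory frog recruitment failure, the migratory heron collapse, the native heron overgrazing, the riparian trout collapse

Direct effects: the migratory frog recruitment failure, the migratory heron collapse.
2 steps out: the native heron overgrazing, the benthic mussel recruitment failure, the riparian trout collapse.
Not reachable from it: the otter die-off, the juvenile sedge collapse, the upstream dragonfly displacement.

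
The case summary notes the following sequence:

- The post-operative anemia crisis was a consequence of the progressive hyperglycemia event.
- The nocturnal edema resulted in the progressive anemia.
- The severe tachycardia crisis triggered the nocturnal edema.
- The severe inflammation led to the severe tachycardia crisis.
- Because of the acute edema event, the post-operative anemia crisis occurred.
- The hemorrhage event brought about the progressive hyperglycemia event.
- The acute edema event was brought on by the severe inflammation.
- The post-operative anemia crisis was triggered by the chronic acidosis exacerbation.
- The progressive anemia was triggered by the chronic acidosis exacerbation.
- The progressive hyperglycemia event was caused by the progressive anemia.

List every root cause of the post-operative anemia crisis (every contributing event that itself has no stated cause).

the chronic acidosis exacerbation, the hemorrhage event, the severe inflammation

Tracing upstream from the post-operative anemia crisis: the post-operative anemia crisis ← the progressive hyperglycemia event ← the hemorrhage event.
A separate upstream branch: the post-operative anemia crisis ← the acute edema event ← the severe inflammation.
A separate upstream branch: the post-operative anemia crisis ← the chronic acidosis exacerbation.
Each of those chain origins has no stated cause.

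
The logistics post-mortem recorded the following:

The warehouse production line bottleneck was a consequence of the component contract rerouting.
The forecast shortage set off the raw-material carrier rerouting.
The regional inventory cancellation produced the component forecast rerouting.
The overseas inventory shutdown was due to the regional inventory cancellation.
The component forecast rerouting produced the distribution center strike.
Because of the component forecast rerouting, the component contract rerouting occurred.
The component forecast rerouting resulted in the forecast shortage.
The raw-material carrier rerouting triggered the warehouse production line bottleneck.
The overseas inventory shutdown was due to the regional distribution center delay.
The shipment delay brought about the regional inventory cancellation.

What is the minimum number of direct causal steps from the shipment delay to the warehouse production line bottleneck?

Shortest chain: the shipment delay → the regional inventory cancellation → the component forecast rerouting → the component contract rerouting → the warehouse production line bottleneck.

4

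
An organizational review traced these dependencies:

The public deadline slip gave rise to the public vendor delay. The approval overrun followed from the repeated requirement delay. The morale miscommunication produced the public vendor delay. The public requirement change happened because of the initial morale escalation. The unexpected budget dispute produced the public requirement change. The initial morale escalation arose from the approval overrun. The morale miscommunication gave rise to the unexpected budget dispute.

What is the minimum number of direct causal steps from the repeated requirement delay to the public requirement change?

Shortest chain: the repeated requirement delay → the approval overrun → the initial morale escalation → the public requirement change.

3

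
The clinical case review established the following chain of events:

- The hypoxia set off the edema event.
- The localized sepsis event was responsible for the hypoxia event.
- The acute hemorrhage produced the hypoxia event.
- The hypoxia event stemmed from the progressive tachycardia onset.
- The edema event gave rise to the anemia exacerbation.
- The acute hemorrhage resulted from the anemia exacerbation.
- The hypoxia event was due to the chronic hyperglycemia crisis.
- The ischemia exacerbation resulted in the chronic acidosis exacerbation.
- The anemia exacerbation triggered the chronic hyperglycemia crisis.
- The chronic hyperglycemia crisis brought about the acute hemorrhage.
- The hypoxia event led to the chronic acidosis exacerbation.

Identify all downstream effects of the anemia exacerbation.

the acute hemorrhage, the chronic acidosis exacerbation, the chronic hyperglycemia crisis, the hypoxia event

Direct effects: the chronic hyperglycemia crisis, the acute hemorrhage.
2 steps out: the hypoxia event.
3 steps out: the chronic acidosis exacerbation.
Not reachable from it: the progressive tachycardia onset, the hypoxia, the edema event, the ischemia exacerbation, the localized sepsis event.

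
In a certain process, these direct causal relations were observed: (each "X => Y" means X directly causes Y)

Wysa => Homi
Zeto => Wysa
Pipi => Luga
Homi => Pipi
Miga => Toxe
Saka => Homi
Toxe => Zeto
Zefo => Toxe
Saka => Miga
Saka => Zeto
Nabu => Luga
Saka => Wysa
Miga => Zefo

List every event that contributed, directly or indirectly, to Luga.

Immediate causes of Luga: Nabu, Pipi.
Further upstream: Saka, Miga, Zefo, Toxe, Zeto, Wysa, Homi.

Homi, Miga, Nabu, Pipi, Saka, Toxe, Wysa, Zefo, Zeto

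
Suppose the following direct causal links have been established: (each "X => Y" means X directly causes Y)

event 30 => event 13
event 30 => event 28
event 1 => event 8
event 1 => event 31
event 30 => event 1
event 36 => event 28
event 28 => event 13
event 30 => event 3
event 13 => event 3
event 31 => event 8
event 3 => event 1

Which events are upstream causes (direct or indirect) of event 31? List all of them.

event 1, event 13, event 28, event 3, event 30, event 36

Immediate cause of event 31: event 1.
Further upstream: event 30, event 28, event 13, event 3, event 36.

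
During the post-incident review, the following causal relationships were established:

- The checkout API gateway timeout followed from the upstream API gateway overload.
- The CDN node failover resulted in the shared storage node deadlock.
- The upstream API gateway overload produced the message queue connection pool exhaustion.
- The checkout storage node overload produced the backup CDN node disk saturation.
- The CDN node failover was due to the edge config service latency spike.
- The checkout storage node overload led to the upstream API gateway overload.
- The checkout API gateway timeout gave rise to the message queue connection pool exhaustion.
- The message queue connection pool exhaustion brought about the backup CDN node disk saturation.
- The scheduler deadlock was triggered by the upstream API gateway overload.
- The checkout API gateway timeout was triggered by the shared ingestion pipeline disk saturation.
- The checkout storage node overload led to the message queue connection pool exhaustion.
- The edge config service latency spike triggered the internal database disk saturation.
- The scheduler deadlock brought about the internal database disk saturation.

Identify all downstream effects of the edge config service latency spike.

the CDN node failover, the internal database disk saturation, the shared storage node deadlock

Direct effects: the internal database disk saturation, the CDN node failover.
2 steps out: the shared storage node deadlock.
Not reachable from it: the checkout storage node overload, the shared ingestion pipeline disk saturation, the upstream API gateway overload, the scheduler deadlock, the checkout API gateway timeout, the message queue connection pool exhaustion, the backup CDN node disk saturation.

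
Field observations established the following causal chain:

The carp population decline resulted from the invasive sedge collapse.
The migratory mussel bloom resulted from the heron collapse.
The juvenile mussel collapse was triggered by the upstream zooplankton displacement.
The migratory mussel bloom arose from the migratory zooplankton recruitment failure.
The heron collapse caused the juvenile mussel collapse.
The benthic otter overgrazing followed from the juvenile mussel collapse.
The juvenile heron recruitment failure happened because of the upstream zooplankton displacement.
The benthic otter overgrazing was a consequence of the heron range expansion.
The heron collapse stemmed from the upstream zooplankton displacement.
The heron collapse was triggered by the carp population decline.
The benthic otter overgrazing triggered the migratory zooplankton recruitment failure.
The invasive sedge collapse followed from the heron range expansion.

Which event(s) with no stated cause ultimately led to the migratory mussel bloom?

Tracing upstream from the migratory mussel bloom: the migratory mussel bloom ← the heron collapse ← the upstream zooplankton displacement.
A separate upstream branch: the migratory mussel bloom ← the migratory zooplankton recruitment failure ← the benthic otter overgrazing ← the heron range expansion.
Each of those chain origins has no stated cause.

the heron range expansion, the upstream zooplankton displacement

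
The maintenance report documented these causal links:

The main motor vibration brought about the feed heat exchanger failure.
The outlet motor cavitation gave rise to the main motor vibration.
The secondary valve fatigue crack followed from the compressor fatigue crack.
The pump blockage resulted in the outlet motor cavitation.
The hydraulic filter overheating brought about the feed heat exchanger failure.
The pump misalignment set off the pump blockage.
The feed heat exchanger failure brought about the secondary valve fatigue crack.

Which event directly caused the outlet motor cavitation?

Upstream contributors include the pump misalignment, but only the pump blockage feeds directly into the outlet motor cavitation.

the pump blockage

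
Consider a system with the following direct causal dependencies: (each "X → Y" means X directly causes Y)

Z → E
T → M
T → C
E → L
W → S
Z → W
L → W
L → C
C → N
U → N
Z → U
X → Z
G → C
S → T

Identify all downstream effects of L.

C, M, N, S, T, W

Direct effects: W, C.
2 steps out: S, N.
3 steps out: T.
4 steps out: M.
Not reachable from it: X, Z, E, U, G.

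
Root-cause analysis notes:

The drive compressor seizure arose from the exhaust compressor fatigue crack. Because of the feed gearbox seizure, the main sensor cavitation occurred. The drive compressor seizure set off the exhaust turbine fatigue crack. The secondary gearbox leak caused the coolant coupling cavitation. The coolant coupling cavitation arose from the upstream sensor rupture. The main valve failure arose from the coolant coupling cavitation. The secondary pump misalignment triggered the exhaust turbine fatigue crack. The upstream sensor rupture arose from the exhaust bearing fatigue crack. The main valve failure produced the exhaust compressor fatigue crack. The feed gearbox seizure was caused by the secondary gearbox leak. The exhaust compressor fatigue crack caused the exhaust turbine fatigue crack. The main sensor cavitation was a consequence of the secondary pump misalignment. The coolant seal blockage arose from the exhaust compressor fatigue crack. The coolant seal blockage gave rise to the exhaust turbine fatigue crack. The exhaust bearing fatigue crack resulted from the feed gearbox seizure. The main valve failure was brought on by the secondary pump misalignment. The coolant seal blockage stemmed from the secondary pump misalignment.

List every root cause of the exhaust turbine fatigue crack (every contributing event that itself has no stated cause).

the secondary gearbox leak, the secondary pump misalignment

Tracing upstream from the exhaust turbine fatigue crack: the exhaust turbine fatigue crack ← the exhaust compressor fatigue crack ← the main valve failure ← the coolant coupling cavitation ← the secondary gearbox leak.
A separate upstream branch: the exhaust turbine fatigue crack ← the secondary pump misalignment.
Each of those chain origins has no stated cause.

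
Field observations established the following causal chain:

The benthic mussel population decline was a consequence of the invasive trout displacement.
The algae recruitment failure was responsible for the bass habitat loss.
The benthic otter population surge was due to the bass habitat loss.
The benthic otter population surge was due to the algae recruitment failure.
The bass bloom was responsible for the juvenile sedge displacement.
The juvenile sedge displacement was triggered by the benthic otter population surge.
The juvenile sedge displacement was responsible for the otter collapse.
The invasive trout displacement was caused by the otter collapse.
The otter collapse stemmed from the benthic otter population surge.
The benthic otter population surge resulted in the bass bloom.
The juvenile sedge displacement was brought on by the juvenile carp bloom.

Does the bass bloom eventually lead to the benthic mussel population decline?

There is a causal chain: the bass bloom → the juvenile sedge displacement → the otter collapse → the invasive trout displacement → the benthic mussel population decline.

Yes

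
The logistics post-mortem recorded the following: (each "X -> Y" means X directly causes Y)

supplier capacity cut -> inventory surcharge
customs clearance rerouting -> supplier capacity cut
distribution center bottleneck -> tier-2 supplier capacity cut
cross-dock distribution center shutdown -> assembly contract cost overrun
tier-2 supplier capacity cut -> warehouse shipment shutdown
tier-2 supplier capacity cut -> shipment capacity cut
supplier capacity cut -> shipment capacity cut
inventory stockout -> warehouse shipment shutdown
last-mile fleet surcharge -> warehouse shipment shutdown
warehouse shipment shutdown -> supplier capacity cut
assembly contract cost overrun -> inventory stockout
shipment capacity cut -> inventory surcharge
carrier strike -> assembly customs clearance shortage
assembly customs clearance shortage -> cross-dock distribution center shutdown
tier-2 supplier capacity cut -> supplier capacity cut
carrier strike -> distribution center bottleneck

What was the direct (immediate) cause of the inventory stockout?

Upstream contributors include the carrier strike, the assembly customs clearance shortage, the cross-dock distribution center shutdown, but only the assembly contract cost overrun feeds directly into the inventory stockout.

the assembly contract cost overrun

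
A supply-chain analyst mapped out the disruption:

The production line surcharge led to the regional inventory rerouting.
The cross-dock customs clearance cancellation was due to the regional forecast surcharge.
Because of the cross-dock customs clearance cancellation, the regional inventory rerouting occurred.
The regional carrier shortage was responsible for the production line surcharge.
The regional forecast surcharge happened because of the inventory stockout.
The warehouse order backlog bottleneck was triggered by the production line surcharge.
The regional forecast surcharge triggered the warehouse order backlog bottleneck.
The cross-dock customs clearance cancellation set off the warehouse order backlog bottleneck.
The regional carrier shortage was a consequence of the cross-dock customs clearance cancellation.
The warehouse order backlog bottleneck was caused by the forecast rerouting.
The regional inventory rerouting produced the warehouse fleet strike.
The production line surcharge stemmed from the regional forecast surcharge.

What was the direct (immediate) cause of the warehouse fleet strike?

the regional inventory rerouting

Upstream contributors include the inventory stockout, the regional forecast surcharge, the cross-dock customs clearance cancellation, the regional carrier shortage, the production line surcharge, but only the regional inventory rerouting feeds directly into the warehouse fleet strike.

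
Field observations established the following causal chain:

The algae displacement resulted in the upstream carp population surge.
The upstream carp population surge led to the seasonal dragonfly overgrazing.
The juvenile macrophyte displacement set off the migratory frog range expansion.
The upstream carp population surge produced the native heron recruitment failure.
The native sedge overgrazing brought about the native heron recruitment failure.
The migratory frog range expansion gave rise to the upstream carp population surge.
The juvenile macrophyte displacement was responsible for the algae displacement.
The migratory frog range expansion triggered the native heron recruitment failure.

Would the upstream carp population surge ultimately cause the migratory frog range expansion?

No

The upstream carp population surge leads to the seasonal dragonfly overgrazing, the native heron recruitment failure; the migratory frog range expansion is not among them.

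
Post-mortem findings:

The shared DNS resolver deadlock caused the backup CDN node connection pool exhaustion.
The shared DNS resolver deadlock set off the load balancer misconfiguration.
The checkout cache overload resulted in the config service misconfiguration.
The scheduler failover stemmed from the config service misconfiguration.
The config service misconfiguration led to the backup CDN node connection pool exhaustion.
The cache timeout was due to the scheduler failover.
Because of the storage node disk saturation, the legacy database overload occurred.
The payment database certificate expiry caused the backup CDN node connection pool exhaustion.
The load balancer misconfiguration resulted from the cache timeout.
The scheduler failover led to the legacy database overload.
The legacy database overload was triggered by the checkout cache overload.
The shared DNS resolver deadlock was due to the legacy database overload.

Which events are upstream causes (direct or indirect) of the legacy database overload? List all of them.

the checkout cache overload, the config service misconfiguration, the scheduler failover, the storage node disk saturation

Immediate causes of the legacy database overload: the storage node disk saturation, the checkout cache overload, the scheduler failover.
Further upstream: the config service misconfiguration.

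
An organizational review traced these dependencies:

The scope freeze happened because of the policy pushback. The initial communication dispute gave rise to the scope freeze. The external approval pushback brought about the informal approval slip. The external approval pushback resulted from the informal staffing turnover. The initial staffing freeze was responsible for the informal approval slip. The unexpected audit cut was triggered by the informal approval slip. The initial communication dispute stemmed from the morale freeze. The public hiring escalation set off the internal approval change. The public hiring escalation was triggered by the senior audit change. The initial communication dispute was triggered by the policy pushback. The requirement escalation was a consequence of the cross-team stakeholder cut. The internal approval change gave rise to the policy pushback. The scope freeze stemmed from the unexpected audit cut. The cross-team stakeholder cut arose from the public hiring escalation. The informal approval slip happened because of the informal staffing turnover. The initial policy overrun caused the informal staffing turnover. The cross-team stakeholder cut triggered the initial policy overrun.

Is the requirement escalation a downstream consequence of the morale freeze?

The morale freeze leads to the initial communication dispute, the scope freeze; the requirement escalation is not among them.

No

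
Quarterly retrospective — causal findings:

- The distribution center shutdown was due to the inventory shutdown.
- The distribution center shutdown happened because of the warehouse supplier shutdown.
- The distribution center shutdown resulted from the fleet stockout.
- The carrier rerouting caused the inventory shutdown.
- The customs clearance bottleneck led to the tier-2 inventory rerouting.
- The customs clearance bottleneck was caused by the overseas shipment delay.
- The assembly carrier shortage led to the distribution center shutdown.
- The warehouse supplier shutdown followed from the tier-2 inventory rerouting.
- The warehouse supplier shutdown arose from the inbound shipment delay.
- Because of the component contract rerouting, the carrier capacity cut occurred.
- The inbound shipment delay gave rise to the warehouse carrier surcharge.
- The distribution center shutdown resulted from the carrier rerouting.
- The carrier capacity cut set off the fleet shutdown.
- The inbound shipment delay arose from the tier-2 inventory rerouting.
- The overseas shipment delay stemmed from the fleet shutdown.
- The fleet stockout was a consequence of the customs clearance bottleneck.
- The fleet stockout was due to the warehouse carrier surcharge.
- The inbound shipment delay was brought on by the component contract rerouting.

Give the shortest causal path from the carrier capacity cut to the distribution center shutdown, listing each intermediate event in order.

the carrier capacity cut → the fleet shutdown
the fleet shutdown → the overseas shipment delay
the overseas shipment delay → the customs clearance bottleneck
the customs clearance bottleneck → the fleet stockout
the fleet stockout → the distribution center shutdown
Length: 5 steps.

the carrier capacity cut → the fleet shutdown → the overseas shipment delay → the customs clearance bottleneck → the fleet stockout → the distribution center shutdown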